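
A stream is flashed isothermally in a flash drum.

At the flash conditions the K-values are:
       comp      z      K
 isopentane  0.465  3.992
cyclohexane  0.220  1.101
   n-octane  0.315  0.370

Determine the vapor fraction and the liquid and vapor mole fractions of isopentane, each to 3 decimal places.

ψ = 0.834, x_isopentane = 0.133, y_isopentane = 0.531

Let ψ = V/F and solve Σ zᵢ(Kᵢ−1)/(1+ψ(Kᵢ−1)) = 0.
g(0) = ΣzᵢKᵢ − 1 = 1.215 and g(1) = 1 − Σzᵢ/Kᵢ = -0.168, so a root lies in (0, 1).
Iterate (Newton) starting at ψ = 0.47:
  ψ = 0.470: g = 0.3175, g' = -0.973 → ψ = 0.796
  ψ = 0.796: g = 0.0338, g' = -0.869 → ψ = 0.835
  ψ = 0.835: g = -0.0005, g' = -0.899 → ψ = 0.834
Converged at ψ = 0.834.
Compositions from xᵢ = zᵢ/(1+ψ(Kᵢ−1)), yᵢ = Kᵢxᵢ:
  isopentane: x = 0.133, y = 0.531
  cyclohexane: x = 0.203, y = 0.223
  n-octane: x = 0.664, y = 0.246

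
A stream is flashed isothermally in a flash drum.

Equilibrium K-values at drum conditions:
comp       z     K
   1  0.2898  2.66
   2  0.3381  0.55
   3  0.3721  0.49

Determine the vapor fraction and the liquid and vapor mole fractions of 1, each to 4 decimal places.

ψ = 0.1739, x_1 = 0.2249, y_1 = 0.5982

Let ψ = V/F and solve Σ zᵢ(Kᵢ−1)/(1+ψ(Kᵢ−1)) = 0.
Check two-phase: ΣzᵢKᵢ = 1.1392 > 1 and Σzᵢ/Kᵢ = 1.4831 > 1, so g(0) = 0.1392 > 0 and g(1) = -0.4831 < 0.
Newton–Raphson from ψ = 0.5:
  ψ = 0.5000: g = -0.18816, g' = -0.5268 → ψ = 0.1428
  ψ = 0.1428: g = 0.02159, g' = -0.7126 → ψ = 0.1731
  ψ = 0.1731: g = 0.00052, g' = -0.6788 → ψ = 0.1739
Converged at ψ = 0.1739.
Compositions from xᵢ = zᵢ/(1+ψ(Kᵢ−1)), yᵢ = Kᵢxᵢ:
  1: x = 0.2249, y = 0.5982
  2: x = 0.3668, y = 0.2017
  3: x = 0.4083, y = 0.2001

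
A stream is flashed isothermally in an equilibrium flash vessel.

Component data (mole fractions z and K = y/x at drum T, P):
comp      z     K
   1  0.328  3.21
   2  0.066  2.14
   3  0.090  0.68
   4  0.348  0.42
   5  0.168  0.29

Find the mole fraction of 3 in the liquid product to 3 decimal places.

Newton iteration, V/F⁰ = 0.5:
  V/F = 0.500: g = -0.1112, g' = -0.845 → V/F = 0.368
  V/F = 0.368: g = 0.0017, g' = -0.886 → V/F = 0.370
Converged at V/F = 0.370.
Compositions from xᵢ = zᵢ/(1+V/F(Kᵢ−1)), yᵢ = Kᵢxᵢ:
  1: x = 0.180, y = 0.579
  2: x = 0.046, y = 0.099
  3: x = 0.102, y = 0.069
  4: x = 0.443, y = 0.186
  5: x = 0.228, y = 0.066

x_3 = 0.102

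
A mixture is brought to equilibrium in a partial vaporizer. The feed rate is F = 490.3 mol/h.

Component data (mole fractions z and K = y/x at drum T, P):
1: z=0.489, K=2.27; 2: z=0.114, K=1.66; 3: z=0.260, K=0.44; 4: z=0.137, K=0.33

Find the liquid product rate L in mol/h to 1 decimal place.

L = 170.6 mol/h

Let ψ = V/F and solve Σ zᵢ(Kᵢ−1)/(1+ψ(Kᵢ−1)) = 0.
Check two-phase: ΣzᵢKᵢ = 1.459 > 1 and Σzᵢ/Kᵢ = 1.290 > 1, so g(0) = 0.459 > 0 and g(1) = -0.290 < 0.
Iterate (Newton) starting at ψ = 0.66:
  ψ = 0.660: g = -0.0053, g' = -0.660 → ψ = 0.652
Converged at ψ = 0.652.
Then V = ψ·F = 0.6520·490.3 = 319.7 mol/h and L = F − V = 170.6 mol/h.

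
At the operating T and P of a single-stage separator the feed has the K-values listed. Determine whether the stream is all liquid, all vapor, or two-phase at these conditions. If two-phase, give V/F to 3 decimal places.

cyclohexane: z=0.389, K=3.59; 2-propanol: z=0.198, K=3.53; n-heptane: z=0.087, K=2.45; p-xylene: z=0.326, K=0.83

ΣzᵢKᵢ = 2.579; Σzᵢ/Kᵢ = 0.593.
Since Σzᵢ/Kᵢ < 1 the mixture is above its dew point — single vapor phase.

all vapor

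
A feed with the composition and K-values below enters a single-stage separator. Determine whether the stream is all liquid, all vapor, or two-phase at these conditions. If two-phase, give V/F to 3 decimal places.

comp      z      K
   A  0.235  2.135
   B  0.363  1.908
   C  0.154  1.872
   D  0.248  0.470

ΣzᵢKᵢ = 1.599; Σzᵢ/Kᵢ = 0.910.
Since Σzᵢ/Kᵢ < 1 the mixture is above its dew point — single vapor phase.

all vapor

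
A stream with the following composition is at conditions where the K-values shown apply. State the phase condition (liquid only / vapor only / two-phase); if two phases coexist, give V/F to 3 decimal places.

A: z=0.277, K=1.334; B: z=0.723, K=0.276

ΣzᵢKᵢ = 0.569; Σzᵢ/Kᵢ = 2.827.
Since ΣzᵢKᵢ < 1 the mixture is below its bubble point — single liquid phase.

liquid only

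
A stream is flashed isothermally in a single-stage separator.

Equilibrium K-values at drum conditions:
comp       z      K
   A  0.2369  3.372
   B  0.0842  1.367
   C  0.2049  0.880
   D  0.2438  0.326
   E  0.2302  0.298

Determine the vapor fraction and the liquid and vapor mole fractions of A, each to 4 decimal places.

Material balance + equilibrium reduce to Σ zᵢ(Kᵢ−1)/(1+ψ(Kᵢ−1)) = 0.
g(0) = ΣzᵢKᵢ − 1 = 0.2423 and g(1) = 1 − Σzᵢ/Kᵢ = -0.8850, so a root lies in (0, 1).
Iterate (Newton) starting at ψ = 0.5:
  ψ = 0.5000: g = -0.23983, g' = -0.8117 → ψ = 0.2045
  ψ = 0.2045: g = 0.00263, g' = -0.9209 → ψ = 0.2074
Converged at ψ = 0.2074.
Compositions from xᵢ = zᵢ/(1+ψ(Kᵢ−1)), yᵢ = Kᵢxᵢ:
  A: x = 0.1588, y = 0.5354
  B: x = 0.0782, y = 0.1070
  C: x = 0.2101, y = 0.1849
  D: x = 0.2834, y = 0.0924
  E: x = 0.2694, y = 0.0803

ψ = 0.2074, x_A = 0.1588, y_A = 0.5354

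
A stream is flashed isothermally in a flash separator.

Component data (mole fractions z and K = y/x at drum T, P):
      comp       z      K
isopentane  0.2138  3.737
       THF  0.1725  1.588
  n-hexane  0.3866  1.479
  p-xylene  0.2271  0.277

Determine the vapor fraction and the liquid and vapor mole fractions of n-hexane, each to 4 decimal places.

ψ = 0.7965, x_n-hexane = 0.2798, y_n-hexane = 0.4139

Newton iteration, ψ⁰ = 0.5:
  ψ = 0.5000: g = 0.21769, g' = -0.6700 → ψ = 0.8249
  ψ = 0.8249: g = -0.02616, g' = -0.9523 → ψ = 0.7974
  ψ = 0.7974: g = -0.00082, g' = -0.8942 → ψ = 0.7965
Converged at ψ = 0.7965.
Compositions from xᵢ = zᵢ/(1+ψ(Kᵢ−1)), yᵢ = Kᵢxᵢ:
  isopentane: x = 0.0672, y = 0.2512
  THF: x = 0.1175, y = 0.1866
  n-hexane: x = 0.2798, y = 0.4139
  p-xylene: x = 0.5355, y = 0.1483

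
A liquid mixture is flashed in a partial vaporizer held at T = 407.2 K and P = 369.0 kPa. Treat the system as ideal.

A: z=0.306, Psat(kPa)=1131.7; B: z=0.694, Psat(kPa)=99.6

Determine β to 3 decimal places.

Raoult's law: Kᵢ = Pᵢˢᵃᵗ/P = Pᵢˢᵃᵗ/369.0.
  K_A = 1131.7/369.0 = 3.06694, K_B = 99.6/369.0 = 0.26992
Rachford–Rice: g(β) = Σ zᵢ(Kᵢ−1)/(1+β(Kᵢ−1)) = 0.
Check two-phase: ΣzᵢKᵢ = 1.126 > 1 and Σzᵢ/Kᵢ = 2.671 > 1, so g(0) = 0.126 > 0 and g(1) = -1.671 < 0.
Iterate (Newton) starting at β = 0.32:
  β = 0.320: g = -0.2804, g' = -1.103 → β = 0.066
  β = 0.066: g = 0.0245, g' = -1.421 → β = 0.083
Converged at β = 0.083.

β = 0.083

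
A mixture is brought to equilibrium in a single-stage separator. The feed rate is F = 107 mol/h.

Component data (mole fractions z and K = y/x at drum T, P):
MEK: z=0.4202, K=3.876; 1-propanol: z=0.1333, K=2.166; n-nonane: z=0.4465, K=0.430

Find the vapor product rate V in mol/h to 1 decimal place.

Newton iteration, ψ⁰ = 0.5:
  ψ = 0.5000: g = 0.23793, g' = -0.9408 → ψ = 0.7529
  ψ = 0.7529: g = 0.01873, g' = -0.8435 → ψ = 0.7751
  ψ = 0.7751: g = -0.00006, g' = -0.8489 → ψ = 0.7750
Converged at ψ = 0.7750.
Then V = ψ·F = 0.7750·107 = 82.9 mol/h and L = F − V = 24.1 mol/h.

V = 82.9 mol/h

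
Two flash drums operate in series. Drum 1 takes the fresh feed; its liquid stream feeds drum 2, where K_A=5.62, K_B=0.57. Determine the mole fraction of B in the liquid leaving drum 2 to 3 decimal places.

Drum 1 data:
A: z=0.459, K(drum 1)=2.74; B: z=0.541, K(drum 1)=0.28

x_B (drum 2) = 0.915

Drum 1:
Let ψ₁ = V/F and solve Σ zᵢ(Kᵢ−1)/(1+ψ₁(Kᵢ−1)) = 0.
Feasibility: ΣzᵢKᵢ = 1.409, Σzᵢ/Kᵢ = 2.100 — both > 1, two phases present.
Binary case is linear: z₁(K₁−1)(1+ψ₁(K₂−1)) + z₂(K₂−1)(1+ψ₁(K₁−1)) = 0
⇒ ψ₁ = [z₁(K₁−1)+z₂(K₂−1)] / [−(K₁−1)(K₂−1)] = 0.4091/1.2528 = 0.327
Drum-1 compositions:
  A: x = 0.293, y = 0.802
  B: x = 0.707, y = 0.198
Drum-2 feed = drum-1 liquid: z₂ = (0.2927, 0.7073).
Drum 2:
Material balance + equilibrium reduce to Σ zᵢ(Kᵢ−1)/(1+ψ₂(Kᵢ−1)) = 0.
Check two-phase: ΣzᵢKᵢ = 2.048 > 1 and Σzᵢ/Kᵢ = 1.293 > 1, so g(0) = 1.048 > 0 and g(1) = -0.293 < 0.
Binary case is linear: z₁(K₁−1)(1+ψ₂(K₂−1)) + z₂(K₂−1)(1+ψ₂(K₁−1)) = 0
⇒ ψ₂ = [z₁(K₁−1)+z₂(K₂−1)] / [−(K₁−1)(K₂−1)] = 1.0480/1.9866 = 0.528
  A: x = 0.085, y = 0.479
  B: x = 0.915, y = 0.521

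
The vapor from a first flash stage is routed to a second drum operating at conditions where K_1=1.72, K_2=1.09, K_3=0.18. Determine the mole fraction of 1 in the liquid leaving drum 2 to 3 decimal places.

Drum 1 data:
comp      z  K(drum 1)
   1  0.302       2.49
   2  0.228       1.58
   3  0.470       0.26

Drum 1:
Rachford–Rice: g(ψ₁) = Σ zᵢ(Kᵢ−1)/(1+ψ₁(Kᵢ−1)) = 0.
Feasibility: ΣzᵢKᵢ = 1.234, Σzᵢ/Kᵢ = 2.073 — both > 1, two phases present.
Newton–Raphson from ψ₁ = 0.45:
  ψ₁ = 0.450: g = -0.1472, g' = -0.867 → ψ₁ = 0.280
  ψ₁ = 0.280: g = -0.0076, g' = -0.800 → ψ₁ = 0.271
Converged at ψ₁ = 0.271.
Drum-1 compositions:
  1: x = 0.215, y = 0.536
  2: x = 0.197, y = 0.311
  3: x = 0.588, y = 0.153
Drum-2 feed = drum-1 vapor: z₂ = (0.5358, 0.3114, 0.1528).
Drum 2:
Rachford–Rice: g(ψ₂) = Σ zᵢ(Kᵢ−1)/(1+ψ₂(Kᵢ−1)) = 0.
g(0) = ΣzᵢKᵢ − 1 = 0.289 and g(1) = 1 − Σzᵢ/Kᵢ = -0.446, so a root lies in (0, 1).
Iterate (Newton) starting at ψ₂ = 0.52:
  ψ₂ = 0.520: g = 0.0890, g' = -0.462 → ψ₂ = 0.713
  ψ₂ = 0.713: g = -0.0203, g' = -0.719 → ψ₂ = 0.685
  ψ₂ = 0.685: g = -0.0008, g' = -0.661 → ψ₂ = 0.683
Converged at ψ₂ = 0.683.
  1: x = 0.359, y = 0.618
  2: x = 0.293, y = 0.320
  3: x = 0.348, y = 0.063

x_1 (drum 2) = 0.359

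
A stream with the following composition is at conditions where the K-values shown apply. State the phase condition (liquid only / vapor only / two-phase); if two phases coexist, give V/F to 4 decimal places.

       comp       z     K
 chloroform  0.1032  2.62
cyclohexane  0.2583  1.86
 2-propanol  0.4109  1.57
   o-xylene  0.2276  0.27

two-phase, V/F = 0.7594

ΣzᵢKᵢ = 1.4574; Σzᵢ/Kᵢ = 1.2829.
Both exceed 1, so a two-phase solution exists.
Material balance + equilibrium reduce to Σ zᵢ(Kᵢ−1)/(1+ψ(Kᵢ−1)) = 0.
Newton iteration, ψ⁰ = 0.5:
  ψ = 0.5000: g = 0.16832, g' = -0.5577 → ψ = 0.8018
  ψ = 0.8018: g = -0.03571, g' = -0.8864 → ψ = 0.7615
  ψ = 0.7615: g = -0.00172, g' = -0.8039 → ψ = 0.7594
Converged at ψ = 0.7594.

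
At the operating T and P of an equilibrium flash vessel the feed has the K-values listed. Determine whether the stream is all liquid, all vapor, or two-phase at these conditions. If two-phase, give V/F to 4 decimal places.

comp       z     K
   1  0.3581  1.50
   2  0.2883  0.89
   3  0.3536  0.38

ΣzᵢKᵢ = 0.9281; Σzᵢ/Kᵢ = 1.4932.
Since ΣzᵢKᵢ < 1 the mixture is below its bubble point — single liquid phase.

all liquid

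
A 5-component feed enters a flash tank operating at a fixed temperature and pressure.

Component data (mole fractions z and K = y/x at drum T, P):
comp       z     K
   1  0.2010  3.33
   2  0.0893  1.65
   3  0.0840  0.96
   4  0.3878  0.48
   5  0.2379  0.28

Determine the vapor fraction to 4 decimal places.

Material balance + equilibrium reduce to Σ zᵢ(Kᵢ−1)/(1+ψ(Kᵢ−1)) = 0.
g(0) = ΣzᵢKᵢ − 1 = 0.1501 and g(1) = 1 − Σzᵢ/Kᵢ = -0.8595, so a root lies in (0, 1).
Iterate (Newton) starting at ψ = 0.63:
  ψ = 0.6300: g = -0.38589, g' = -0.8433 → ψ = 0.1724
  ψ = 0.1724: g = -0.03416, g' = -0.8733 → ψ = 0.1333
  ψ = 0.1333: g = 0.00123, g' = -0.9393 → ψ = 0.1346
Converged at ψ = 0.1346.

ψ = 0.1346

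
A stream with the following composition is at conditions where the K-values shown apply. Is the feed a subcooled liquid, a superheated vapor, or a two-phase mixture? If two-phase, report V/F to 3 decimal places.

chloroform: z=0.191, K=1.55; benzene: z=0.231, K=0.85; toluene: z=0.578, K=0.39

subcooled liquid

ΣzᵢKᵢ = 0.718; Σzᵢ/Kᵢ = 1.877.
Since ΣzᵢKᵢ < 1 the mixture is below its bubble point — single liquid phase.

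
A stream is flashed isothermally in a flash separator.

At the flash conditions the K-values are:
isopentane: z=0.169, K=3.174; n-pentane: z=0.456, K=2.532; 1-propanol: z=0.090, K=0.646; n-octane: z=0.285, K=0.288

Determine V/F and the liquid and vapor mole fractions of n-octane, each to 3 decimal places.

Material balance + equilibrium reduce to Σ zᵢ(Kᵢ−1)/(1+V/F(Kᵢ−1)) = 0.
g(0) = ΣzᵢKᵢ − 1 = 0.831 and g(1) = 1 − Σzᵢ/Kᵢ = -0.362, so a root lies in (0, 1).
Newton–Raphson from V/F = 0.64:
  V/F = 0.640: g = 0.0924, g' = -0.919 → V/F = 0.741
  V/F = 0.741: g = -0.0044, g' = -1.019 → V/F = 0.736
Converged at V/F = 0.736.
Compositions from xᵢ = zᵢ/(1+V/F(Kᵢ−1)), yᵢ = Kᵢxᵢ:
  isopentane: x = 0.065, y = 0.206
  n-pentane: x = 0.214, y = 0.543
  1-propanol: x = 0.122, y = 0.079
  n-octane: x = 0.599, y = 0.173

V/F = 0.736, x_n-octane = 0.599, y_n-octane = 0.173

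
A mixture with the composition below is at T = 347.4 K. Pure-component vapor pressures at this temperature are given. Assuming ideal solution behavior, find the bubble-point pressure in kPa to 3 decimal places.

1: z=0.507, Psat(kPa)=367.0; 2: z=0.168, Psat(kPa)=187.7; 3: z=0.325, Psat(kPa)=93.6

Pbub = 248.023 kPa

At the bubble point ψ → 0, so ΣzᵢKᵢ = 1 with Kᵢ = Pᵢˢᵃᵗ/P ⇒ P = ΣzᵢPᵢˢᵃᵗ.
P = 0.507·367.0 + 0.168·187.7 + 0.325·93.6 = 248.023 kPa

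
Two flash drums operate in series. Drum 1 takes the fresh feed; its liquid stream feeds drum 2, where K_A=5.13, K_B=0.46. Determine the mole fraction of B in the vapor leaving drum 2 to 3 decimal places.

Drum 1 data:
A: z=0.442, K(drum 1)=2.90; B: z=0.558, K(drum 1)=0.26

y_B (drum 2) = 0.407

Drum 1:
Material balance + equilibrium reduce to Σ zᵢ(Kᵢ−1)/(1+ψ₁(Kᵢ−1)) = 0.
Check two-phase: ΣzᵢKᵢ = 1.427 > 1 and Σzᵢ/Kᵢ = 2.299 > 1, so g(0) = 0.427 > 0 and g(1) = -1.299 < 0.
Newton–Raphson from ψ₁ = 0.57:
  ψ₁ = 0.570: g = -0.3110, g' = -1.282 → ψ₁ = 0.327
  ψ₁ = 0.327: g = -0.0272, g' = -1.139 → ψ₁ = 0.304
Converged at ψ₁ = 0.304.
Drum-1 compositions:
  A: x = 0.280, y = 0.813
  B: x = 0.720, y = 0.187
Drum-2 feed = drum-1 liquid: z₂ = (0.2803, 0.7197).
Drum 2:
Rachford–Rice: g(ψ₂) = Σ zᵢ(Kᵢ−1)/(1+ψ₂(Kᵢ−1)) = 0.
g(0) = ΣzᵢKᵢ − 1 = 0.769 and g(1) = 1 − Σzᵢ/Kᵢ = -0.619, so a root lies in (0, 1).
Newton iteration, ψ₂⁰ = 0.5:
  ψ₂ = 0.500: g = -0.1547, g' = -0.903 → ψ₂ = 0.329
  ψ₂ = 0.329: g = 0.0186, g' = -1.171 → ψ₂ = 0.345
Converged at ψ₂ = 0.345.
  A: x = 0.116, y = 0.593
  B: x = 0.884, y = 0.407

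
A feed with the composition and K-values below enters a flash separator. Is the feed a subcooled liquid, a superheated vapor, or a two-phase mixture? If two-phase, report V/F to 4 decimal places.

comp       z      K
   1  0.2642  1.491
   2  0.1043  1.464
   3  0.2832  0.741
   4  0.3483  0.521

ΣzᵢKᵢ = 0.9379; Σzᵢ/Kᵢ = 1.2991.
Since ΣzᵢKᵢ < 1 the mixture is below its bubble point — single liquid phase.

subcooled liquid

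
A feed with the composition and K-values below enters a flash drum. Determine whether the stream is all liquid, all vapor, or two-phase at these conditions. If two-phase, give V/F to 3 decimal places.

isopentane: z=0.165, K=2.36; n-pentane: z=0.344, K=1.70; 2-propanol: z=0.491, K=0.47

two-phase, V/F = 0.407

ΣzᵢKᵢ = 1.205; Σzᵢ/Kᵢ = 1.317.
Both exceed 1, so a two-phase solution exists.
Let ψ = V/F and solve Σ zᵢ(Kᵢ−1)/(1+ψ(Kᵢ−1)) = 0.
Newton iteration, ψ⁰ = 0.45:
  ψ = 0.450: g = -0.0194, g' = -0.453 → ψ = 0.407
Converged at ψ = 0.407.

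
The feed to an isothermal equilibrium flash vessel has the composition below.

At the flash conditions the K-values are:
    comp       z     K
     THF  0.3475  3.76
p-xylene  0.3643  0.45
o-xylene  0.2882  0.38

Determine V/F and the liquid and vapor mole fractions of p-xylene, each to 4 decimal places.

V/F = 0.3612, x_p-xylene = 0.4546, y_p-xylene = 0.2046

Rachford–Rice: g(V/F) = Σ zᵢ(Kᵢ−1)/(1+V/F(Kᵢ−1)) = 0.
Feasibility: ΣzᵢKᵢ = 1.5801, Σzᵢ/Kᵢ = 1.6604 — both > 1, two phases present.
Newton iteration, V/F⁰ = 0.5:
  V/F = 0.5000: g = -0.13234, g' = -0.9097 → V/F = 0.3545
  V/F = 0.3545: g = 0.00685, g' = -1.0283 → V/F = 0.3612
Converged at V/F = 0.3612.
Compositions from xᵢ = zᵢ/(1+V/F(Kᵢ−1)), yᵢ = Kᵢxᵢ:
  THF: x = 0.1740, y = 0.6543
  p-xylene: x = 0.4546, y = 0.2046
  o-xylene: x = 0.3714, y = 0.1411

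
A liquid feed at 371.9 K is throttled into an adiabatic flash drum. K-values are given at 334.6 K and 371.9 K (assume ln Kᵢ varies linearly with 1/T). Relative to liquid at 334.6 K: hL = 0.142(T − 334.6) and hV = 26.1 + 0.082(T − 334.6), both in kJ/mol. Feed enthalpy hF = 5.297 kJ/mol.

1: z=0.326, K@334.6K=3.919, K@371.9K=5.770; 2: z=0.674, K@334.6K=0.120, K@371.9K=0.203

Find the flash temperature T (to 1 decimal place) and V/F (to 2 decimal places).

T = 341.5 K, V/F = 0.17

Adiabatic flash: solve Rachford–Rice at each trial T, then check hF = ψ·hV(T) + (1−ψ)·hL(T).
  T = 334.6 K: K = (3.919, 0.120), RR gives ψ = 0.140, H_out = 3.642 kJ/mol
  T = 371.9 K: K = (5.770, 0.203), RR gives ψ = 0.268, H_out = 11.685 kJ/mol
  T = 353.2 K: K = (4.802, 0.158), RR gives ψ = 0.210, H_out = 7.887 kJ/mol
  T = 343.9 K: K = (4.350, 0.138), RR gives ψ = 0.177, H_out = 5.844 kJ/mol
  T = 339.2 K: K = (4.129, 0.129), RR gives ψ = 0.159, H_out = 4.755 kJ/mol
  T = 341.5 K: K = (4.237, 0.133), RR gives ψ = 0.168, H_out = 5.294 kJ/mol
Linear interpolation between T = 341.5 (H_out = 5.294) and T = 343.9 (H_out = 5.844) on hF = 5.297 gives T ≈ 341.5 K, at which ψ = 0.17.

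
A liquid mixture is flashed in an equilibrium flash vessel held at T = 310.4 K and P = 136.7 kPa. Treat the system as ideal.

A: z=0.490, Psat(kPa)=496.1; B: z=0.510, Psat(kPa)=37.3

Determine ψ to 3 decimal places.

ψ = 0.480

Raoult's law: Kᵢ = Pᵢˢᵃᵗ/P = Pᵢˢᵃᵗ/136.7.
  K_A = 496.1/136.7 = 3.62911, K_B = 37.3/136.7 = 0.27286
Let ψ = V/F and solve Σ zᵢ(Kᵢ−1)/(1+ψ(Kᵢ−1)) = 0.
Feasibility: ΣzᵢKᵢ = 1.917, Σzᵢ/Kᵢ = 2.004 — both > 1, two phases present.
Newton iteration, ψ⁰ = 0.5:
  ψ = 0.500: g = -0.0261, g' = -1.298 → ψ = 0.480
Converged at ψ = 0.480.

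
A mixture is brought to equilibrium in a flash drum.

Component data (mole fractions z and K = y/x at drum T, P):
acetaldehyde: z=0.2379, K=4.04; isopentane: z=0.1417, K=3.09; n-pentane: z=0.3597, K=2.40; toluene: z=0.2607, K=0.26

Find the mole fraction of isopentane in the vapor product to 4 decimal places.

Material balance + equilibrium reduce to Σ zᵢ(Kᵢ−1)/(1+ψ(Kᵢ−1)) = 0.
Check two-phase: ΣzᵢKᵢ = 2.3300 > 1 and Σzᵢ/Kᵢ = 1.2573 > 1, so g(0) = 1.3300 > 0 and g(1) = -0.2573 < 0.
Iterate (Newton) starting at ψ = 0.5:
  ψ = 0.5000: g = 0.42181, g' = -1.0979 → ψ = 0.8842
  ψ = 0.8842: g = -0.03298, g' = -1.5734 → ψ = 0.8633
  ψ = 0.8633: g = -0.00095, g' = -1.4849 → ψ = 0.8626
Converged at ψ = 0.8626.
Compositions from xᵢ = zᵢ/(1+ψ(Kᵢ−1)), yᵢ = Kᵢxᵢ:
  acetaldehyde: x = 0.0657, y = 0.2653
  isopentane: x = 0.0506, y = 0.1562
  n-pentane: x = 0.1629, y = 0.3910
  toluene: x = 0.7208, y = 0.1874

y_isopentane = 0.1562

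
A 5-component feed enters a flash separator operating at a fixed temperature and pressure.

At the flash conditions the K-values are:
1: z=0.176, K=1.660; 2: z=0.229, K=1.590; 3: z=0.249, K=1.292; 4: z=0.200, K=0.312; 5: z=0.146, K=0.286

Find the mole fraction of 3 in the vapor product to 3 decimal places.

y_3 = 0.302

Let β = V/F and solve Σ zᵢ(Kᵢ−1)/(1+β(Kᵢ−1)) = 0.
Check two-phase: ΣzᵢKᵢ = 1.082 > 1 and Σzᵢ/Kᵢ = 1.594 > 1, so g(0) = 0.082 > 0 and g(1) = -0.594 < 0.
Newton iteration, β⁰ = 0.35:
  β = 0.350: g = -0.0479, g' = -0.419 → β = 0.236
  β = 0.236: g = -0.0024, g' = -0.380 → β = 0.229
Converged at β = 0.229.
Compositions from xᵢ = zᵢ/(1+β(Kᵢ−1)), yᵢ = Kᵢxᵢ:
  1: x = 0.153, y = 0.254
  2: x = 0.202, y = 0.321
  3: x = 0.233, y = 0.302
  4: x = 0.237, y = 0.074
  5: x = 0.175, y = 0.050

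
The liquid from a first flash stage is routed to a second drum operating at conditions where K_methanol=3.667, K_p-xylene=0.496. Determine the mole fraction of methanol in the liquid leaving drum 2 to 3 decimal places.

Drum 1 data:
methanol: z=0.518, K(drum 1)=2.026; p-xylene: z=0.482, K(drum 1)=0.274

Drum 1:
Binary case is linear: z₁(K₁−1)(1+ψ₁(K₂−1)) + z₂(K₂−1)(1+ψ₁(K₁−1)) = 0
⇒ ψ₁ = [z₁(K₁−1)+z₂(K₂−1)] / [−(K₁−1)(K₂−1)] = 0.1815/0.7449 = 0.244
Drum-1 compositions:
  methanol: x = 0.414, y = 0.840
  p-xylene: x = 0.586, y = 0.160
Drum-2 feed = drum-1 liquid: z₂ = (0.4144, 0.5856).
Drum 2:
Let ψ₂ = V/F and solve Σ zᵢ(Kᵢ−1)/(1+ψ₂(Kᵢ−1)) = 0.
Check two-phase: ΣzᵢKᵢ = 1.810 > 1 and Σzᵢ/Kᵢ = 1.294 > 1, so g(0) = 0.810 > 0 and g(1) = -0.294 < 0.
Iterate (Newton) starting at ψ₂ = 0.5:
  ψ₂ = 0.500: g = 0.0790, g' = -0.807 → ψ₂ = 0.598
  ψ₂ = 0.598: g = 0.0035, g' = -0.743 → ψ₂ = 0.603
Converged at ψ₂ = 0.603.
  methanol: x = 0.159, y = 0.583
  p-xylene: x = 0.841, y = 0.417

x_methanol (drum 2) = 0.159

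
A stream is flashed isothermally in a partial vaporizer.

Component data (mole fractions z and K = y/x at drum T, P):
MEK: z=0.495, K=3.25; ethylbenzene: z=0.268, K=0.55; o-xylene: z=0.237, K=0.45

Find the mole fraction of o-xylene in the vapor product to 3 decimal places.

Newton iteration, ψ⁰ = 0.51:
  ψ = 0.510: g = 0.1809, g' = -0.773 → ψ = 0.744
  ψ = 0.744: g = 0.0146, g' = -0.679 → ψ = 0.765
Converged at ψ = 0.765.
Compositions from xᵢ = zᵢ/(1+ψ(Kᵢ−1)), yᵢ = Kᵢxᵢ:
  MEK: x = 0.182, y = 0.591
  ethylbenzene: x = 0.409, y = 0.225
  o-xylene: x = 0.409, y = 0.184

y_o-xylene = 0.184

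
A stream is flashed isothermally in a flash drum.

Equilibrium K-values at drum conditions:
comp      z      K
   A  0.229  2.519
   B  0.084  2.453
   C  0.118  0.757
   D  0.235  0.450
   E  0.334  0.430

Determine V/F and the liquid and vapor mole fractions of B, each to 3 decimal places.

Rachford–Rice: g(V/F) = Σ zᵢ(Kᵢ−1)/(1+V/F(Kᵢ−1)) = 0.
g(0) = ΣzᵢKᵢ − 1 = 0.122 and g(1) = 1 − Σzᵢ/Kᵢ = -0.580, so a root lies in (0, 1).
Iterate (Newton) starting at V/F = 0.5:
  V/F = 0.500: g = -0.2088, g' = -0.587 → V/F = 0.144
  V/F = 0.144: g = 0.0088, g' = -0.697 → V/F = 0.157
Converged at V/F = 0.157.
Compositions from xᵢ = zᵢ/(1+V/F(Kᵢ−1)), yᵢ = Kᵢxᵢ:
  A: x = 0.185, y = 0.466
  B: x = 0.068, y = 0.168
  C: x = 0.123, y = 0.093
  D: x = 0.257, y = 0.116
  E: x = 0.367, y = 0.158

V/F = 0.157, x_B = 0.068, y_B = 0.168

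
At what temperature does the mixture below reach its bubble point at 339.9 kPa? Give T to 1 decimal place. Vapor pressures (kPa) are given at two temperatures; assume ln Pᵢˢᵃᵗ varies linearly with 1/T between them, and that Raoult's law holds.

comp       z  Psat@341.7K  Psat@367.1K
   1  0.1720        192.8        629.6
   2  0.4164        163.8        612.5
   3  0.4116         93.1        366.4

Bubble-point temperature: ΣzᵢPᵢˢᵃᵗ(T) = P. Interpolate ln Pᵢˢᵃᵗ = aᵢ + bᵢ/T.
  T = 341.7 K: ΣzᵢPᵢˢᵃᵗ = 139.69 kPa
  T = 367.1 K: ΣzᵢPᵢˢᵃᵗ = 514.15 kPa
  T = 354.4 K: ΣzᵢPᵢˢᵃᵗ = 274.17 kPa
  T = 360.8 K: ΣzᵢPᵢˢᵃᵗ = 378.42 kPa
  T = 357.6 K: ΣzᵢPᵢˢᵃᵗ = 322.55 kPa
  T = 359.2 K: ΣzᵢPᵢˢᵃᵗ = 349.49 kPa
Interpolating between 357.6 K and 359.2 K gives T ≈ 358.6 K.

T = 358.6 K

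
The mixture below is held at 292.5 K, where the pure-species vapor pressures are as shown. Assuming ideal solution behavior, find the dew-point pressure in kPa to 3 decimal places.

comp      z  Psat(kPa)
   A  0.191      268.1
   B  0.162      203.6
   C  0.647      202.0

At the dew point ψ → 1, so Σzᵢ/Kᵢ = 1 with Kᵢ = Pᵢˢᵃᵗ/P ⇒ 1/P = Σzᵢ/Pᵢˢᵃᵗ.
1/P = 0.191/268.1 + 0.162/203.6 + 0.647/202.0 = 0.004711 ⇒ P = 212.266 kPa

Pdew = 212.266 kPa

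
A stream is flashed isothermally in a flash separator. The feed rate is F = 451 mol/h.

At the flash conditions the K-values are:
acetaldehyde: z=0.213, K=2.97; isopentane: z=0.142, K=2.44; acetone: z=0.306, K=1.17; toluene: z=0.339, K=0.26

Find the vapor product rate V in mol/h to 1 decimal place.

Material balance + equilibrium reduce to Σ zᵢ(Kᵢ−1)/(1+β(Kᵢ−1)) = 0.
Check two-phase: ΣzᵢKᵢ = 1.425 > 1 and Σzᵢ/Kᵢ = 1.695 > 1, so g(0) = 0.425 > 0 and g(1) = -0.695 < 0.
Iterate (Newton) starting at β = 0.5:
  β = 0.500: g = -0.0200, g' = -0.785 → β = 0.475
  β = 0.475: g = -0.0002, g' = -0.773 → β = 0.474
Converged at β = 0.474.
Then V = β·F = 0.4743·451 = 213.9 mol/h and L = F − V = 237.1 mol/h.

V = 213.9 mol/h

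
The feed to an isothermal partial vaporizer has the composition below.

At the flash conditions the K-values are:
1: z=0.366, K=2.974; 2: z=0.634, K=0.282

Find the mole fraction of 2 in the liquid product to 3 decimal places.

Rachford–Rice: g(ψ) = Σ zᵢ(Kᵢ−1)/(1+ψ(Kᵢ−1)) = 0.
Feasibility: ΣzᵢKᵢ = 1.267, Σzᵢ/Kᵢ = 2.371 — both > 1, two phases present.
Newton iteration, ψ⁰ = 0.5:
  ψ = 0.500: g = -0.3466, g' = -1.157 → ψ = 0.200
  ψ = 0.200: g = -0.0140, g' = -1.178 → ψ = 0.188
  ψ = 0.188: g = 0.0001, g' = -1.195 → ψ = 0.189
Converged at ψ = 0.189.
Compositions from xᵢ = zᵢ/(1+ψ(Kᵢ−1)), yᵢ = Kᵢxᵢ:
  1: x = 0.267, y = 0.793
  2: x = 0.733, y = 0.207

x_2 = 0.733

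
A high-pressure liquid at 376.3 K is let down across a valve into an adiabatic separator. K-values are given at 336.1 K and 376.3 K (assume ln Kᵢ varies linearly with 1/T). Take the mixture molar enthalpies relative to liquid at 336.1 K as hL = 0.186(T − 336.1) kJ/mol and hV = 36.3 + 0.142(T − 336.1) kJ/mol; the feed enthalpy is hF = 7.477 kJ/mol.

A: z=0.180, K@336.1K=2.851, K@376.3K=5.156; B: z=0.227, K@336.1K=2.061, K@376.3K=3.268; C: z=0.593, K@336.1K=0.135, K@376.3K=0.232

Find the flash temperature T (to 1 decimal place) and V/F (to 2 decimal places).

T = 347.0 K, V/F = 0.15

Adiabatic flash: solve Rachford–Rice at each trial T, then check hF = ψ·hV(T) + (1−ψ)·hL(T).
  T = 336.1 K: K = (2.851, 2.061, 0.135), RR gives ψ = 0.048, H_out = 1.743 kJ/mol
  T = 376.3 K: K = (5.156, 3.268, 0.232), RR gives ψ = 0.330, H_out = 18.870 kJ/mol
  T = 356.2 K: K = (3.899, 2.629, 0.180), RR gives ψ = 0.218, H_out = 11.465 kJ/mol
  T = 346.1 K: K = (3.347, 2.335, 0.156), RR gives ψ = 0.144, H_out = 7.032 kJ/mol
  T = 351.1 K: K = (3.613, 2.478, 0.168), RR gives ψ = 0.183, H_out = 9.313 kJ/mol
  T = 348.6 K: K = (3.478, 2.406, 0.162), RR gives ψ = 0.164, H_out = 8.197 kJ/mol
  T = 347.4 K: K = (3.415, 2.372, 0.159), RR gives ψ = 0.155, H_out = 7.644 kJ/mol
Linear interpolation between T = 346.1 (H_out = 7.032) and T = 347.4 (H_out = 7.644) on hF = 7.477 gives T ≈ 347.0 K, at which ψ = 0.15.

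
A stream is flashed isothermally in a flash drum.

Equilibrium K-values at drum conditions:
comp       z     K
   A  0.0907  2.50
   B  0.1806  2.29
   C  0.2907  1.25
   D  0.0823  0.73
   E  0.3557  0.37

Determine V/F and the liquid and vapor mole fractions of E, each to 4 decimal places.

V/F = 0.3593, x_E = 0.4598, y_E = 0.1701

Rachford–Rice: g(V/F) = Σ zᵢ(Kᵢ−1)/(1+V/F(Kᵢ−1)) = 0.
Check two-phase: ΣzᵢKᵢ = 1.1954 > 1 and Σzᵢ/Kᵢ = 1.4218 > 1, so g(0) = 0.1954 > 0 and g(1) = -0.4218 < 0.
Iterate (Newton) starting at V/F = 0.64:
  V/F = 0.6400: g = -0.14267, g' = -0.5619 → V/F = 0.3861
  V/F = 0.3861: g = -0.01298, g' = -0.4849 → V/F = 0.3593
Converged at V/F = 0.3593.
Compositions from xᵢ = zᵢ/(1+V/F(Kᵢ−1)), yᵢ = Kᵢxᵢ:
  A: x = 0.0589, y = 0.1473
  B: x = 0.1234, y = 0.2826
  C: x = 0.2667, y = 0.3334
  D: x = 0.0911, y = 0.0665
  E: x = 0.4598, y = 0.1701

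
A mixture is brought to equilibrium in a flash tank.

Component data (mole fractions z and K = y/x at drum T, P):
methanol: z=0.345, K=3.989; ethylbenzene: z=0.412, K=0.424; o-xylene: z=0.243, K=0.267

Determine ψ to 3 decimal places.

ψ = 0.323

Material balance + equilibrium reduce to Σ zᵢ(Kᵢ−1)/(1+ψ(Kᵢ−1)) = 0.
Check two-phase: ΣzᵢKᵢ = 1.616 > 1 and Σzᵢ/Kᵢ = 1.968 > 1, so g(0) = 0.616 > 0 and g(1) = -0.968 < 0.
Newton iteration, ψ⁰ = 0.5:
  ψ = 0.500: g = -0.2011, g' = -1.090 → ψ = 0.316
  ψ = 0.316: g = 0.0089, g' = -1.241 → ψ = 0.323
Converged at ψ = 0.323.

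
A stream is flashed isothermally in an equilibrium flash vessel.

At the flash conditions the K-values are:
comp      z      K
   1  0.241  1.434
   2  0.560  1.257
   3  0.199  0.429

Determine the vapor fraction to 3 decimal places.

ψ = 0.753

Let ψ = V/F and solve Σ zᵢ(Kᵢ−1)/(1+ψ(Kᵢ−1)) = 0.
g(0) = ΣzᵢKᵢ − 1 = 0.135 and g(1) = 1 − Σzᵢ/Kᵢ = -0.077, so a root lies in (0, 1).
Newton iteration, ψ⁰ = 0.5:
  ψ = 0.500: g = 0.0544, g' = -0.187 → ψ = 0.791
  ψ = 0.791: g = -0.0099, g' = -0.267 → ψ = 0.754
  ψ = 0.754: g = -0.0003, g' = -0.252 → ψ = 0.753
Converged at ψ = 0.753.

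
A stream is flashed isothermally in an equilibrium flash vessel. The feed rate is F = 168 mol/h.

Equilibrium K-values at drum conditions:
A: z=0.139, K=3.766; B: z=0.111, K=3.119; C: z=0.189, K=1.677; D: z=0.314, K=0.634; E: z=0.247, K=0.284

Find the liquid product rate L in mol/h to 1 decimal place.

L = 94.4 mol/h

Rachford–Rice: g(β) = Σ zᵢ(Kᵢ−1)/(1+β(Kᵢ−1)) = 0.
g(0) = ΣzᵢKᵢ − 1 = 0.456 and g(1) = 1 − Σzᵢ/Kᵢ = -0.550, so a root lies in (0, 1).
Newton–Raphson from β = 0.5:
  β = 0.500: g = -0.0450, g' = -0.723 → β = 0.438
Converged at β = 0.438.
Then V = β·F = 0.4380·168 = 73.6 mol/h and L = F − V = 94.4 mol/h.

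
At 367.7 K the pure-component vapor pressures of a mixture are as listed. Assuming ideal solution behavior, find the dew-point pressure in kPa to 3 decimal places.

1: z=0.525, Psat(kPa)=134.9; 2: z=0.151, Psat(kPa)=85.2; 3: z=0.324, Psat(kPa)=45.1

Pdew = 77.832 kPa

At the dew point ψ → 1, so Σzᵢ/Kᵢ = 1 with Kᵢ = Pᵢˢᵃᵗ/P ⇒ 1/P = Σzᵢ/Pᵢˢᵃᵗ.
1/P = 0.525/134.9 + 0.151/85.2 + 0.324/45.1 = 0.012848 ⇒ P = 77.832 kPa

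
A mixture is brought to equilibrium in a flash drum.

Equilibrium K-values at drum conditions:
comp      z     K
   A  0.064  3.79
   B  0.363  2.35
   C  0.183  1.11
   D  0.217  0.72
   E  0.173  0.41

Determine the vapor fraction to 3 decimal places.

ψ = 0.882

Let ψ = V/F and solve Σ zᵢ(Kᵢ−1)/(1+ψ(Kᵢ−1)) = 0.
Check two-phase: ΣzᵢKᵢ = 1.526 > 1 and Σzᵢ/Kᵢ = 1.060 > 1, so g(0) = 0.526 > 0 and g(1) = -0.060 < 0.
Iterate (Newton) starting at ψ = 0.5:
  ψ = 0.500: g = 0.1708, g' = -0.469 → ψ = 0.864
  ψ = 0.864: g = 0.0085, g' = -0.466 → ψ = 0.882
Converged at ψ = 0.882.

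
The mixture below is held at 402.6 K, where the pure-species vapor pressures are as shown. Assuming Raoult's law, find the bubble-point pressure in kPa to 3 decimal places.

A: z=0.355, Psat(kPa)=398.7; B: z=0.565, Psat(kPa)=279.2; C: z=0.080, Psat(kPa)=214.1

At the bubble point ψ → 0, so ΣzᵢKᵢ = 1 with Kᵢ = Pᵢˢᵃᵗ/P ⇒ P = ΣzᵢPᵢˢᵃᵗ.
P = 0.355·398.7 + 0.565·279.2 + 0.080·214.1 = 316.414 kPa

Pbub = 316.414 kPa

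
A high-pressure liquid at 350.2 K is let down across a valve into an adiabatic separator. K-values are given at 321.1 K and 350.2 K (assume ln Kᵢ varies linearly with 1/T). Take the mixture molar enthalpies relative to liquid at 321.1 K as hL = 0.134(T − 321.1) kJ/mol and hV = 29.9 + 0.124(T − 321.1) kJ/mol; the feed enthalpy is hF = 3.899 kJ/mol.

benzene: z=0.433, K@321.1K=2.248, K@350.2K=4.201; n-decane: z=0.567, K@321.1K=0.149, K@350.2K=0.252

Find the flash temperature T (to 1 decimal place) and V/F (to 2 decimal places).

T = 324.3 K, V/F = 0.12

Adiabatic flash: solve Rachford–Rice at each trial T, then check hF = ψ·hV(T) + (1−ψ)·hL(T).
  T = 321.1 K: K = (2.248, 0.149), RR gives ψ = 0.054, H_out = 1.629 kJ/mol
  T = 350.2 K: K = (4.201, 0.252), RR gives ψ = 0.402, H_out = 15.795 kJ/mol
  T = 335.6 K: K = (3.112, 0.196), RR gives ψ = 0.270, H_out = 9.975 kJ/mol
  T = 328.4 K: K = (2.657, 0.171), RR gives ψ = 0.181, H_out = 6.362 kJ/mol
  T = 324.8 K: K = (2.449, 0.160), RR gives ψ = 0.124, H_out = 4.208 kJ/mol
  T = 323.0 K: K = (2.350, 0.155), RR gives ψ = 0.092, H_out = 3.008 kJ/mol
Linear interpolation between T = 323.0 (H_out = 3.008) and T = 324.8 (H_out = 4.208) on hF = 3.899 gives T ≈ 324.3 K, at which ψ = 0.12.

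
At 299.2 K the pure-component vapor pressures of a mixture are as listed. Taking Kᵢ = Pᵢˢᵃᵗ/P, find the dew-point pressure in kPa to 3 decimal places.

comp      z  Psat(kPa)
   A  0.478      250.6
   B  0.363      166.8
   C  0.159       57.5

Pdew = 146.009 kPa

At the dew point ψ → 1, so Σzᵢ/Kᵢ = 1 with Kᵢ = Pᵢˢᵃᵗ/P ⇒ 1/P = Σzᵢ/Pᵢˢᵃᵗ.
1/P = 0.478/250.6 + 0.363/166.8 + 0.159/57.5 = 0.006849 ⇒ P = 146.009 kPa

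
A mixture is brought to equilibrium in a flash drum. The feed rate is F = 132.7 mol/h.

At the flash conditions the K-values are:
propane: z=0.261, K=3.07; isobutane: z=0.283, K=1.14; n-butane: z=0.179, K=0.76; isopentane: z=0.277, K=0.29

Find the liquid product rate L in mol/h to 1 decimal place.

Let ψ = V/F and solve Σ zᵢ(Kᵢ−1)/(1+ψ(Kᵢ−1)) = 0.
g(0) = ΣzᵢKᵢ − 1 = 0.340 and g(1) = 1 − Σzᵢ/Kᵢ = -0.524, so a root lies in (0, 1).
Newton–Raphson from ψ = 0.5:
  ψ = 0.500: g = -0.0512, g' = -0.624 → ψ = 0.418
  ψ = 0.418: g = -0.0003, g' = -0.622 → ψ = 0.417
Converged at ψ = 0.417.
Then V = ψ·F = 0.4174·132.7 = 55.4 mol/h and L = F − V = 77.3 mol/h.

L = 77.3 mol/h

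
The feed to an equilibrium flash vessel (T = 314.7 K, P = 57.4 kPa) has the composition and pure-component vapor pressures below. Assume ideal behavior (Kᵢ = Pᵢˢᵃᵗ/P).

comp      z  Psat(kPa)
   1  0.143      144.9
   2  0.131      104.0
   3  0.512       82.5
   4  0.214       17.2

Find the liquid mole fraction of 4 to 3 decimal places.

Raoult's law: Kᵢ = Pᵢˢᵃᵗ/P = Pᵢˢᵃᵗ/57.4.
  K_1 = 144.9/57.4 = 2.52439, K_2 = 104.0/57.4 = 1.81185, K_3 = 82.5/57.4 = 1.43728, K_4 = 17.2/57.4 = 0.29965
Newton–Raphson from β = 0.55:
  β = 0.550: g = 0.1288, g' = -0.481 → β = 0.818
  β = 0.818: g = -0.0250, g' = -0.725 → β = 0.783
  β = 0.783: g = -0.0010, g' = -0.671 → β = 0.782
Converged at β = 0.782.
Compositions from xᵢ = zᵢ/(1+β(Kᵢ−1)), yᵢ = Kᵢxᵢ:
  1: x = 0.065, y = 0.165
  2: x = 0.080, y = 0.145
  3: x = 0.382, y = 0.548
  4: x = 0.473, y = 0.142

x_4 = 0.473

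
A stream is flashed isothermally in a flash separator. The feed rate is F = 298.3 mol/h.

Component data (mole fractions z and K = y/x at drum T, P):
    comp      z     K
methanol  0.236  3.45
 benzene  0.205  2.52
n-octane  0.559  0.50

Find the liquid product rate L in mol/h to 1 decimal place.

L = 120.3 mol/h

Newton–Raphson from β = 0.5:
  β = 0.500: g = 0.0642, g' = -0.687 → β = 0.593
  β = 0.593: g = 0.0020, g' = -0.649 → β = 0.597
Converged at β = 0.597.
Then V = β·F = 0.5966·298.3 = 178.0 mol/h and L = F − V = 120.3 mol/h.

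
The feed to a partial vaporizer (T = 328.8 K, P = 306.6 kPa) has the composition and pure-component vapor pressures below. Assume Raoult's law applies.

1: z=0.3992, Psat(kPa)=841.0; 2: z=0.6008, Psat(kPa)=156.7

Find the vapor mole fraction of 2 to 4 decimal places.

Raoult's law: Kᵢ = Pᵢˢᵃᵗ/P = Pᵢˢᵃᵗ/306.6.
  K_1 = 841.0/306.6 = 2.742988, K_2 = 156.7/306.6 = 0.511089
Rachford–Rice: g(β) = Σ zᵢ(Kᵢ−1)/(1+β(Kᵢ−1)) = 0.
Feasibility: ΣzᵢKᵢ = 1.4021, Σzᵢ/Kᵢ = 1.3211 — both > 1, two phases present.
Iterate (Newton) starting at β = 0.5:
  β = 0.5000: g = -0.01699, g' = -0.5978 → β = 0.4716
  β = 0.4716: g = 0.00014, g' = -0.6079 → β = 0.4718
Converged at β = 0.4718.
Compositions from xᵢ = zᵢ/(1+β(Kᵢ−1)), yᵢ = Kᵢxᵢ:
  1: x = 0.2191, y = 0.6009
  2: x = 0.7809, y = 0.3991

y_2 = 0.3991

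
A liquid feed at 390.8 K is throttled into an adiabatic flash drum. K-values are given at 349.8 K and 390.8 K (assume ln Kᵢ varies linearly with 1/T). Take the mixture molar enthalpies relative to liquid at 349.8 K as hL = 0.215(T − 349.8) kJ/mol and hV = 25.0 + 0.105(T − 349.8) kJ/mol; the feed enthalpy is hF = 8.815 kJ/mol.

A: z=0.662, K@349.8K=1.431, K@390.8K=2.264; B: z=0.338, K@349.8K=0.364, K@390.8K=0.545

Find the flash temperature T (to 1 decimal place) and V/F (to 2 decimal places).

T = 352.0 K, V/F = 0.34

Adiabatic flash: solve Rachford–Rice at each trial T, then check hF = ψ·hV(T) + (1−ψ)·hL(T).
  T = 349.8 K: K = (1.431, 0.364), RR gives ψ = 0.257, H_out = 6.416 kJ/mol
  T = 390.8 K: K = (2.264, 0.545), RR gives ψ = 1.000, H_out = 29.305 kJ/mol
  T = 370.3 K: K = (1.823, 0.450), RR gives ψ = 0.794, H_out = 22.462 kJ/mol
  T = 360.1 K: K = (1.622, 0.406), RR gives ψ = 0.571, H_out = 15.852 kJ/mol
  T = 355.0 K: K = (1.526, 0.385), RR gives ψ = 0.434, H_out = 11.710 kJ/mol
  T = 352.4 K: K = (1.478, 0.374), RR gives ψ = 0.351, H_out = 9.236 kJ/mol
  T = 351.1 K: K = (1.454, 0.369), RR gives ψ = 0.306, H_out = 7.876 kJ/mol
Linear interpolation between T = 351.1 (H_out = 7.876) and T = 352.4 (H_out = 9.236) on hF = 8.815 gives T ≈ 352.0 K, at which ψ = 0.34.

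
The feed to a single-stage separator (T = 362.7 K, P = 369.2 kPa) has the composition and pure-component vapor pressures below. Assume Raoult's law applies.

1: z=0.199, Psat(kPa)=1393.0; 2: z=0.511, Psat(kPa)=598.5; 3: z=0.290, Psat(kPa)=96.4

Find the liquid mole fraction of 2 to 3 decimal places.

Raoult's law: Kᵢ = Pᵢˢᵃᵗ/P = Pᵢˢᵃᵗ/369.2.
  K_1 = 1393.0/369.2 = 3.77302, K_2 = 598.5/369.2 = 1.62107, K_3 = 96.4/369.2 = 0.26111
Material balance + equilibrium reduce to Σ zᵢ(Kᵢ−1)/(1+V/F(Kᵢ−1)) = 0.
Feasibility: ΣzᵢKᵢ = 1.655, Σzᵢ/Kᵢ = 1.479 — both > 1, two phases present.
Iterate (Newton) starting at V/F = 0.62:
  V/F = 0.620: g = 0.0366, g' = -0.849 → V/F = 0.663
  V/F = 0.663: g = -0.0010, g' = -0.897 → V/F = 0.662
Converged at V/F = 0.662.
Compositions from xᵢ = zᵢ/(1+V/F(Kᵢ−1)), yᵢ = Kᵢxᵢ:
  1: x = 0.070, y = 0.265
  2: x = 0.362, y = 0.587
  3: x = 0.568, y = 0.148

x_2 = 0.362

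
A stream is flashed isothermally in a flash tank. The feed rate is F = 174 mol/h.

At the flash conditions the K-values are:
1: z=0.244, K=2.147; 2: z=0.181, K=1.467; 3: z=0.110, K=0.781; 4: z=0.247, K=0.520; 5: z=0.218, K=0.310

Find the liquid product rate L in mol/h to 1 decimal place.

L = 148.9 mol/h

Iterate (Newton) starting at ψ = 0.5:
  ψ = 0.500: g = -0.1663, g' = -0.503 → ψ = 0.169
  ψ = 0.169: g = -0.0116, g' = -0.465 → ψ = 0.144
Converged at ψ = 0.144.
Then V = ψ·F = 0.1443·174 = 25.1 mol/h and L = F − V = 148.9 mol/h.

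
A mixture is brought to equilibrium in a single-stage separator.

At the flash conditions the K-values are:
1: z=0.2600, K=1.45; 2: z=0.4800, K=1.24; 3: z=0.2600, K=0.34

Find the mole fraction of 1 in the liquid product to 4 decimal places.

Material balance + equilibrium reduce to Σ zᵢ(Kᵢ−1)/(1+β(Kᵢ−1)) = 0.
Feasibility: ΣzᵢKᵢ = 1.0606, Σzᵢ/Kᵢ = 1.3311 — both > 1, two phases present.
Iterate (Newton) starting at β = 0.5:
  β = 0.5000: g = -0.05775, g' = -0.3094 → β = 0.3134
  β = 0.3134: g = -0.00666, g' = -0.2444 → β = 0.2861
  β = 0.2861: g = -0.00009, g' = -0.2377 → β = 0.2857
Converged at β = 0.2857.
Compositions from xᵢ = zᵢ/(1+β(Kᵢ−1)), yᵢ = Kᵢxᵢ:
  1: x = 0.2304, y = 0.3341
  2: x = 0.4492, y = 0.5570
  3: x = 0.3204, y = 0.1089

x_1 = 0.2304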